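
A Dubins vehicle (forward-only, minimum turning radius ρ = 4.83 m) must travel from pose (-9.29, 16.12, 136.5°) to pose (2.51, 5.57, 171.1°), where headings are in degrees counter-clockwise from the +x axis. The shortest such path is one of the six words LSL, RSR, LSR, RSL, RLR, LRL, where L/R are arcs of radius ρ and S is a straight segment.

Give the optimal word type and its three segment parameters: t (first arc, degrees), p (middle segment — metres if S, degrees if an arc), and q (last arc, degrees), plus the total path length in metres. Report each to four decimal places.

RSR: t = 181.6833°, p = 13.0845 m, q = 143.7167°, L = 40.5155 m

Let ψ = atan2(Δy, Δx) = atan2(-10.55, 11.80) = -41.7989° be the start→goal bearing.
Normalize: d = |goal − start| / ρ = 15.828534/4.83 = 3.277129, α = (θ_start − ψ) mod 360° = 178.2989° = 3.111902 rad, β = (θ_goal − ψ) mod 360° = 212.8989° = 3.715786 rad.
Common terms: sin α = 0.029686, cos α = -0.999559, sin β = -0.543158, cos β = -0.839631, cos(α−β) = 0.823136, d² = 10.739576. Work in radians in the unit-radius frame; every candidate has L = ρ·(t + p + q).
LSL: p² = 2 + d² − 2cos(α−β) + 2d(sin α − sin β) = 14.847870; p = √p² = 3.853293; φ = atan2(cos β − cos α, d + sin α − sin β) = 0.041516 rad; t = (φ − α) mod 2π = 3.212799 rad, q = (β − φ) mod 2π = 3.674270 rad → L = 4.83·(3.212799 + 3.853293 + 3.674270) = 4.83·10.740363 = 51.875952 m
RSR: p² = 2 + d² − 2cos(α−β) + 2d(sin β − sin α) = 7.338737; p = √p² = 2.709010; φ = atan2(cos α − cos β, d − sin α + sin β) = -0.059070 rad; t = (α − φ) mod 2π = 3.170973 rad, q = (φ − β) mod 2π = 2.508329 rad → L = 4.83·(3.170973 + 2.709010 + 2.508329) = 4.83·8.388312 = 40.515546 m
LSR: p² = d² − 2 + 2cos(α−β) + 2d(sin α + sin β) = 7.020421; p = √p² = 2.649608; φ = atan2(−cos α − cos β, d + sin α + sin β) − atan2(−2, p) = 1.233773 rad; t = (φ − α) mod 2π = 4.405056 rad, q = (φ − β) mod 2π = 3.801172 rad → L = 4.83·(4.405056 + 2.649608 + 3.801172) = 4.83·10.855835 = 52.433684 m
RSL: p² = d² − 2 + 2cos(α−β) − 2d(sin α + sin β) = 13.751277; p = √p² = 3.708271; φ = atan2(cos α + cos β, d − sin α − sin β) − atan2(2, p) = -0.946354 rad; t = (α − φ) mod 2π = 4.058256 rad, q = (β − φ) mod 2π = 4.662140 rad → L = 4.83·(4.058256 + 3.708271 + 4.662140) = 4.83·12.428668 = 60.030464 m
RLR: c = (6 − d² + 2cos(α−β) + 2d(sin α − sin β))/8 = 0.082658; p = 2π − arccos c = 4.795141 rad; φ = atan2(cos α − cos β, d − sin α + sin β) = -0.059070 rad; t = (α − φ + p/2) mod 2π = 5.568543 rad, q = (α − β − t + p) mod 2π = 4.905899 rad → L = 4.83·(5.568543 + 4.795141 + 4.905899) = 4.83·15.269584 = 73.752091 m
LRL: c = (6 − d² + 2cos(α−β) − 2d(sin α − sin β))/8 = -0.855984; p = 2π − arccos c = 3.684938 rad; φ = atan2(cos β − cos α, d + sin α − sin β) = 0.041516 rad; t = (φ − α + p/2) mod 2π = 5.055268 rad, q = (β − α − t + p) mod 2π = 5.516739 rad → L = 4.83·(5.055268 + 3.684938 + 5.516739) = 4.83·14.256946 = 68.861048 m
Shortest: RSR with L = 40.515546 m ≈ 40.5155 m
Convert RSR to answer units (arcs ×180/π): t = 3.170973·180/π = 181.6833°, p = ρ·p = 4.83·2.709010 = 13.0845 m, q = 2.508329·180/π = 143.7167°, L = 40.5155 m.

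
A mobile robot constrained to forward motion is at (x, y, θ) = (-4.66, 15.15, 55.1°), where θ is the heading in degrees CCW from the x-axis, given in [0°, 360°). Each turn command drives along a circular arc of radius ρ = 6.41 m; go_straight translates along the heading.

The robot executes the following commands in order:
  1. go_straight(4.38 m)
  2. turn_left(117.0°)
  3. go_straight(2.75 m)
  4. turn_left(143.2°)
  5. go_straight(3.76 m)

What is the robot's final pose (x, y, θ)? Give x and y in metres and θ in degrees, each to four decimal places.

(-11.9712, 15.5867, 315.3000°)

set_pose: (x, y, θ) = (-4.6600, 15.1500, 55.1000°), ρ = 6.41
go_straight(4.38): x += 4.38·cos θ, y += 4.38·sin θ → (-2.1540, 18.7423, 55.1000°)
turn_left(117.0°): centre at ρ to the left, rotate +117.0° → (-6.5302, 28.7589, 172.1000°)
go_straight(2.75): x += 2.75·cos θ, y += 2.75·sin θ → (-9.2541, 29.1369, 172.1000°)
turn_left(143.2°): centre at ρ to the left, rotate +143.2° → (-14.6438, 18.2315, 315.3000°)
go_straight(3.76): x += 3.76·cos θ, y += 3.76·sin θ → (-11.9712, 15.5867, 315.3000°)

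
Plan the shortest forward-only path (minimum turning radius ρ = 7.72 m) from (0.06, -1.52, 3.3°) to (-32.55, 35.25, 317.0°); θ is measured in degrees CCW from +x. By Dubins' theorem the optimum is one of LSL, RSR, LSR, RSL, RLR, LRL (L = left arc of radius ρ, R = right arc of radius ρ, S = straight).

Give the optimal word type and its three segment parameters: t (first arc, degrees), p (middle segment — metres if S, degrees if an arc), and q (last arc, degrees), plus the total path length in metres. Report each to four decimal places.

Let ψ = atan2(Δy, Δx) = atan2(36.77, -32.61) = 131.5687° be the start→goal bearing.
Normalize: d = |goal − start| / ρ = 49.147177/7.72 = 6.366215, α = (θ_start − ψ) mod 360° = 231.7313° = 4.044475 rad, β = (θ_goal − ψ) mod 360° = 185.4313° = 3.236387 rad.
Common terms: sin α = -0.785115, cos α = -0.619350, sin β = -0.094653, cos β = -0.995510, cos(α−β) = 0.690882, d² = 40.528689. Work in radians in the unit-radius frame; every candidate has L = ρ·(t + p + q).
LSL: p² = 2 + d² − 2cos(α−β) + 2d(sin α − sin β) = 32.355659; p = √p² = 5.688203; φ = atan2(cos β − cos α, d + sin α − sin β) = -0.066178 rad; t = (φ − α) mod 2π = 2.172532 rad, q = (β − φ) mod 2π = 3.302565 rad → L = 7.72·(2.172532 + 5.688203 + 3.302565) = 7.72·11.163301 = 86.180686 m
RSR: p² = 2 + d² − 2cos(α−β) + 2d(sin β − sin α) = 49.938189; p = √p² = 7.066696; φ = atan2(cos α − cos β, d − sin α + sin β) = 0.053255 rad; t = (α − φ) mod 2π = 3.991219 rad, q = (φ − β) mod 2π = 3.100053 rad → L = 7.72·(3.991219 + 7.066696 + 3.100053) = 7.72·14.157968 = 109.299517 m
LSR: p² = d² − 2 + 2cos(α−β) + 2d(sin α + sin β) = 28.708873; p = √p² = 5.358066; φ = atan2(−cos α − cos β, d + sin α + sin β) − atan2(−2, p) = 0.643505 rad; t = (φ − α) mod 2π = 2.882216 rad, q = (φ − β) mod 2π = 3.690303 rad → L = 7.72·(2.882216 + 5.358066 + 3.690303) = 7.72·11.930585 = 92.104114 m
RSL: p² = d² − 2 + 2cos(α−β) − 2d(sin α + sin β) = 51.112034; p = √p² = 7.149268; φ = atan2(cos α + cos β, d − sin α − sin β) − atan2(2, p) = -0.492055 rad; t = (α − φ) mod 2π = 4.536530 rad, q = (β − φ) mod 2π = 3.728442 rad → L = 7.72·(4.536530 + 7.149268 + 3.728442) = 7.72·15.414240 = 118.997935 m
RLR: c = (6 − d² + 2cos(α−β) + 2d(sin α − sin β))/8 = -5.242274, |c| > 1 → infeasible
LRL: c = (6 − d² + 2cos(α−β) − 2d(sin α − sin β))/8 = -3.044457, |c| > 1 → infeasible
Shortest: LSL with L = 86.180686 m ≈ 86.1807 m
Convert LSL to answer units (arcs ×180/π): t = 2.172532·180/π = 124.4769°, p = ρ·p = 7.72·5.688203 = 43.9129 m, q = 3.302565·180/π = 189.2231°, L = 86.1807 m.

LSL: t = 124.4769°, p = 43.9129 m, q = 189.2231°, L = 86.1807 m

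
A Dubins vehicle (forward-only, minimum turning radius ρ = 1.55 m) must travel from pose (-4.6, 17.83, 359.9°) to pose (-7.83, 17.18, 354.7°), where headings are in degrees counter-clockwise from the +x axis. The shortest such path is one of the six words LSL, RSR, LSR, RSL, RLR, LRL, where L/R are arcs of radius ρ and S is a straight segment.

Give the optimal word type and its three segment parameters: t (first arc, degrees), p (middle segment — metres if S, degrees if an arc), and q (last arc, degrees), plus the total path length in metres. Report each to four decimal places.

LSL: t = 192.0987°, p = 3.1585 m, q = 162.7013°, L = 12.7568 m

Let ψ = atan2(Δy, Δx) = atan2(-0.65, -3.23) = -168.6219° be the start→goal bearing.
Normalize: d = |goal − start| / ρ = 3.294753/1.55 = 2.125647, α = (θ_start − ψ) mod 360° = 168.5219° = 2.941261 rad, β = (θ_goal − ψ) mod 360° = 163.3219° = 2.850504 rad.
Common terms: sin α = 0.198994, cos α = -0.980001, sin β = 0.286995, cos β = -0.957932, cos(α−β) = 0.995884, d² = 4.518377. Work in radians in the unit-radius frame; every candidate has L = ρ·(t + p + q).
LSL: p² = 2 + d² − 2cos(α−β) + 2d(sin α − sin β) = 4.152490; p = √p² = 2.037766; φ = atan2(cos β − cos α, d + sin α − sin β) = 0.010830 rad; t = (φ − α) mod 2π = 3.352754 rad, q = (β − φ) mod 2π = 2.839674 rad → L = 1.55·(3.352754 + 2.037766 + 2.839674) = 1.55·8.230194 = 12.756801 m
RSR: p² = 2 + d² − 2cos(α−β) + 2d(sin β − sin α) = 4.900726; p = √p² = 2.213758; φ = atan2(cos α − cos β, d − sin α + sin β) = -0.009969 rad; t = (α − φ) mod 2π = 2.951230 rad, q = (φ − β) mod 2π = 3.422712 rad → L = 1.55·(2.951230 + 2.213758 + 3.422712) = 1.55·8.587701 = 13.310936 m
LSR: p² = d² − 2 + 2cos(α−β) + 2d(sin α + sin β) = 6.576229; p = √p² = 2.564416; φ = atan2(−cos α − cos β, d + sin α + sin β) − atan2(−2, p) = 1.300753 rad; t = (φ − α) mod 2π = 4.642677 rad, q = (φ − β) mod 2π = 4.733434 rad → L = 1.55·(4.642677 + 2.564416 + 4.733434) = 1.55·11.940527 = 18.507816 m
RSL: p² = d² − 2 + 2cos(α−β) − 2d(sin α + sin β) = 2.444062; p = √p² = 1.563350; φ = atan2(cos α + cos β, d − sin α − sin β) − atan2(2, p) = -1.775908 rad; t = (α − φ) mod 2π = 4.717170 rad, q = (β − φ) mod 2π = 4.626413 rad → L = 1.55·(4.717170 + 1.563350 + 4.626413) = 1.55·10.906932 = 16.905744 m
RLR: c = (6 − d² + 2cos(α−β) + 2d(sin α − sin β))/8 = 0.387409; p = 2π − arccos c = 5.110209 rad; φ = atan2(cos α − cos β, d − sin α + sin β) = -0.009969 rad; t = (α − φ + p/2) mod 2π = 5.506335 rad, q = (α − β − t + p) mod 2π = 5.977816 rad → L = 1.55·(5.506335 + 5.110209 + 5.977816) = 1.55·16.594360 = 25.721258 m
LRL: c = (6 − d² + 2cos(α−β) − 2d(sin α − sin β))/8 = 0.480939; p = 2π − arccos c = 5.214114 rad; φ = atan2(cos β − cos α, d + sin α − sin β) = 0.010830 rad; t = (φ − α + p/2) mod 2π = 5.959811 rad, q = (β − α − t + p) mod 2π = 5.446731 rad → L = 1.55·(5.959811 + 5.214114 + 5.446731) = 1.55·16.620656 = 25.762018 m
Shortest: LSL with L = 12.756801 m ≈ 12.7568 m
Convert LSL to answer units (arcs ×180/π): t = 3.352754·180/π = 192.0987°, p = ρ·p = 1.55·2.037766 = 3.1585 m, q = 2.839674·180/π = 162.7013°, L = 12.7568 m.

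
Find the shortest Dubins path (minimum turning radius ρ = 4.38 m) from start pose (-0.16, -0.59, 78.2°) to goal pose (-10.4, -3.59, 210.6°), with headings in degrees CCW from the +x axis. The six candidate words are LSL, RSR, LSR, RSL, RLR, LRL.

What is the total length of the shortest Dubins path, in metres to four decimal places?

Let ψ = atan2(Δy, Δx) = atan2(-3.00, -10.24) = -163.6711° be the start→goal bearing.
Normalize: d = |goal − start| / ρ = 10.670408/4.38 = 2.436166, α = (θ_start − ψ) mod 360° = 241.8711° = 4.221446 rad, β = (θ_goal − ψ) mod 360° = 14.2711° = 0.249077 rad.
Common terms: sin α = -0.881889, cos α = -0.471457, sin β = 0.246510, cos β = 0.969140, cos(α−β) = -0.674302, d² = 5.934905. Work in radians in the unit-radius frame; every candidate has L = ρ·(t + p + q).
LSL: p² = 2 + d² − 2cos(α−β) + 2d(sin α − sin β) = 3.785578; p = √p² = 1.945656; φ = atan2(cos β − cos α, d + sin α − sin β) = 0.833691 rad; t = (φ − α) mod 2π = 2.895430 rad, q = (β − φ) mod 2π = 5.698571 rad → L = 4.38·(2.895430 + 1.945656 + 5.698571) = 4.38·10.539657 = 46.163699 m
RSR: p² = 2 + d² − 2cos(α−β) + 2d(sin β − sin α) = 14.781443; p = √p² = 3.844664; φ = atan2(cos α − cos β, d − sin α + sin β) = -0.384074 rad; t = (α − φ) mod 2π = 4.605520 rad, q = (φ − β) mod 2π = 5.650035 rad → L = 4.38·(4.605520 + 3.844664 + 5.650035) = 4.38·14.100219 = 61.758959 m
LSR: p² = d² − 2 + 2cos(α−β) + 2d(sin α + sin β) = -0.509478 < 0 → infeasible
RSL: p² = d² − 2 + 2cos(α−β) − 2d(sin α + sin β) = 5.682080; p = √p² = 2.383711; φ = atan2(cos α + cos β, d − sin α − sin β) − atan2(2, p) = -0.537455 rad; t = (α − φ) mod 2π = 4.758902 rad, q = (β − φ) mod 2π = 0.786532 rad → L = 4.38·(4.758902 + 2.383711 + 0.786532) = 4.38·7.929146 = 34.729658 m
RLR: c = (6 − d² + 2cos(α−β) + 2d(sin α − sin β))/8 = -0.847680; p = 2π − arccos c = 3.700792 rad; φ = atan2(cos α − cos β, d − sin α + sin β) = -0.384074 rad; t = (α − φ + p/2) mod 2π = 0.172731 rad, q = (α − β − t + p) mod 2π = 1.217245 rad → L = 4.38·(0.172731 + 3.700792 + 1.217245) = 4.38·5.090767 = 22.297561 m
LRL: c = (6 − d² + 2cos(α−β) − 2d(sin α − sin β))/8 = 0.526803; p = 2π − arccos c = 5.267224 rad; φ = atan2(cos β − cos α, d + sin α − sin β) = 0.833691 rad; t = (φ − α + p/2) mod 2π = 5.529042 rad, q = (β − α − t + p) mod 2π = 2.048998 rad → L = 4.38·(5.529042 + 5.267224 + 2.048998) = 4.38·12.845263 = 56.262253 m
Shortest: RLR with L = 22.297561 m ≈ 22.2976 m

22.2976 m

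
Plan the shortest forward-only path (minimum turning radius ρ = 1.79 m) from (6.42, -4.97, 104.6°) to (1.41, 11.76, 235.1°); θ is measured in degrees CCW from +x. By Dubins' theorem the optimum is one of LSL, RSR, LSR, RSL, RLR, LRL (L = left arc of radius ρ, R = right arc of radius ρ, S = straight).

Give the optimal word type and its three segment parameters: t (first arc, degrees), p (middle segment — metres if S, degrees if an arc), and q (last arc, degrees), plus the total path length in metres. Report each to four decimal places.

Let ψ = atan2(Δy, Δx) = atan2(16.73, -5.01) = 106.6710° be the start→goal bearing.
Normalize: d = |goal − start| / ρ = 17.464049/1.79 = 9.756452, α = (θ_start − ψ) mod 360° = 357.9290° = 6.247040 rad, β = (θ_goal − ψ) mod 360° = 128.4290° = 2.241510 rad.
Common terms: sin α = -0.036137, cos α = 0.999347, sin β = 0.783379, cos β = -0.621545, cos(α−β) = -0.649448, d² = 95.188352. Work in radians in the unit-radius frame; every candidate has L = ρ·(t + p + q).
LSL: p² = 2 + d² − 2cos(α−β) + 2d(sin α − sin β) = 82.496116; p = √p² = 9.082737; φ = atan2(cos β − cos α, d + sin α − sin β) = -0.179420 rad; t = (φ − α) mod 2π = 6.139911 rad, q = (β − φ) mod 2π = 2.420929 rad → L = 1.79·(6.139911 + 9.082737 + 2.420929) = 1.79·17.643577 = 31.582003 m
RSR: p² = 2 + d² − 2cos(α−β) + 2d(sin β − sin α) = 114.478381; p = √p² = 10.699457; φ = atan2(cos α − cos β, d − sin α + sin β) = 0.152078 rad; t = (α − φ) mod 2π = 6.094962 rad, q = (φ − β) mod 2π = 4.193754 rad → L = 1.79·(6.094962 + 10.699457 + 4.193754) = 1.79·20.988173 = 37.568830 m
LSR: p² = d² − 2 + 2cos(α−β) + 2d(sin α + sin β) = 106.470304; p = √p² = 10.318445; φ = atan2(−cos α − cos β, d + sin α + sin β) − atan2(−2, p) = 0.155501 rad; t = (φ − α) mod 2π = 0.191646 rad, q = (φ − β) mod 2π = 4.197176 rad → L = 1.79·(0.191646 + 10.318445 + 4.197176) = 1.79·14.707267 = 26.326008 m
RSL: p² = d² − 2 + 2cos(α−β) − 2d(sin α + sin β) = 77.308609; p = √p² = 8.792531; φ = atan2(cos α + cos β, d − sin α − sin β) − atan2(2, p) = -0.181750 rad; t = (α − φ) mod 2π = 0.145605 rad, q = (β − φ) mod 2π = 2.423259 rad → L = 1.79·(0.145605 + 8.792531 + 2.423259) = 1.79·11.361395 = 20.336897 m
RLR: c = (6 − d² + 2cos(α−β) + 2d(sin α − sin β))/8 = -13.309798, |c| > 1 → infeasible
LRL: c = (6 − d² + 2cos(α−β) − 2d(sin α − sin β))/8 = -9.312014, |c| > 1 → infeasible
Shortest: RSL with L = 20.336897 m ≈ 20.3369 m
Convert RSL to answer units (arcs ×180/π): t = 0.145605·180/π = 8.3425°, p = ρ·p = 1.79·8.792531 = 15.7386 m, q = 2.423259·180/π = 138.8425°, L = 20.3369 m.

RSL: t = 8.3425°, p = 15.7386 m, q = 138.8425°, L = 20.3369 m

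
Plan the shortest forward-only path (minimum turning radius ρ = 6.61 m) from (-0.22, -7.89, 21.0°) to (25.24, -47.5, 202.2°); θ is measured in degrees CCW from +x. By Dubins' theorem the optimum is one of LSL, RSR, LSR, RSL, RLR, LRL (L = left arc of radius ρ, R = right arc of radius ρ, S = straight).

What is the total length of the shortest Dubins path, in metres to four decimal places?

54.8390 m

Let ψ = atan2(Δy, Δx) = atan2(-39.61, 25.46) = -57.2684° be the start→goal bearing.
Normalize: d = |goal − start| / ρ = 47.086768/6.61 = 7.123565, α = (θ_start − ψ) mod 360° = 78.2684° = 1.366042 rad, β = (θ_goal − ψ) mod 360° = 259.4684° = 4.528578 rad.
Common terms: sin α = 0.979111, cos α = 0.203327, sin β = -0.983154, cos β = -0.182777, cos(α−β) = -0.999781, d² = 50.745185. Work in radians in the unit-radius frame; every candidate has L = ρ·(t + p + q).
LSL: p² = 2 + d² − 2cos(α−β) + 2d(sin α − sin β) = 82.701397; p = √p² = 9.094031; φ = atan2(cos β − cos α, d + sin α − sin β) = -0.042470 rad; t = (φ − α) mod 2π = 4.874674 rad, q = (β − φ) mod 2π = 4.571048 rad → L = 6.61·(4.874674 + 9.094031 + 4.571048) = 6.61·18.539753 = 122.547766 m
RSR: p² = 2 + d² − 2cos(α−β) + 2d(sin β − sin α) = 26.788096; p = √p² = 5.175722; φ = atan2(cos α − cos β, d − sin α + sin β) = 0.074668 rad; t = (α − φ) mod 2π = 1.291373 rad, q = (φ − β) mod 2π = 1.829275 rad → L = 6.61·(1.291373 + 5.175722 + 1.829275) = 6.61·8.296371 = 54.839009 m
LSR: p² = d² − 2 + 2cos(α−β) + 2d(sin α + sin β) = 46.688017; p = √p² = 6.832863; φ = atan2(−cos α − cos β, d + sin α + sin β) − atan2(−2, p) = 0.281863 rad; t = (φ − α) mod 2π = 5.199006 rad, q = (φ − β) mod 2π = 2.036470 rad → L = 6.61·(5.199006 + 6.832863 + 2.036470) = 6.61·14.068339 = 92.991719 m
RSL: p² = d² − 2 + 2cos(α−β) − 2d(sin α + sin β) = 46.803231; p = √p² = 6.841289; φ = atan2(cos α + cos β, d − sin α − sin β) − atan2(2, p) = -0.281534 rad; t = (α − φ) mod 2π = 1.647576 rad, q = (β − φ) mod 2π = 4.810112 rad → L = 6.61·(1.647576 + 6.841289 + 4.810112) = 6.61·13.298977 = 87.906235 m
RLR: c = (6 − d² + 2cos(α−β) + 2d(sin α − sin β))/8 = -2.348512, |c| > 1 → infeasible
LRL: c = (6 − d² + 2cos(α−β) − 2d(sin α − sin β))/8 = -9.337675, |c| > 1 → infeasible
Shortest: RSR with L = 54.839009 m ≈ 54.8390 m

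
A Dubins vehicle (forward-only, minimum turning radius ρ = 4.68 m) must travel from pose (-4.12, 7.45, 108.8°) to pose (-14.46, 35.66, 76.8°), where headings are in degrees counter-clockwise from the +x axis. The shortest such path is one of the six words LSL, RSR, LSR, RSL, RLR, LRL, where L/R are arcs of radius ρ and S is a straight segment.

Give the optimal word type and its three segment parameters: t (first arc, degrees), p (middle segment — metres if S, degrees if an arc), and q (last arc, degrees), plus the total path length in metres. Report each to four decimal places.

LSR: t = 2.9515°, p = 27.1112 m, q = 34.9515°, L = 30.2072 m

Let ψ = atan2(Δy, Δx) = atan2(28.21, -10.34) = 110.1297° be the start→goal bearing.
Normalize: d = |goal − start| / ρ = 30.045294/4.68 = 6.419935, α = (θ_start − ψ) mod 360° = 358.6703° = 6.259977 rad, β = (θ_goal − ψ) mod 360° = 326.6703° = 5.701472 rad.
Common terms: sin α = -0.023206, cos α = 0.999731, sin β = -0.549457, cos β = 0.835522, cos(α−β) = 0.848048, d² = 41.215561. Work in radians in the unit-radius frame; every candidate has L = ρ·(t + p + q).
LSL: p² = 2 + d² − 2cos(α−β) + 2d(sin α − sin β) = 48.276450; p = √p² = 6.948126; φ = atan2(cos β − cos α, d + sin α − sin β) = -0.023636 rad; t = (φ − α) mod 2π = 6.282758 rad, q = (β − φ) mod 2π = 5.725107 rad → L = 4.68·(6.282758 + 6.948126 + 5.725107) = 4.68·18.955991 = 88.714037 m
RSR: p² = 2 + d² − 2cos(α−β) + 2d(sin β − sin α) = 34.762479; p = √p² = 5.895971; φ = atan2(cos α − cos β, d − sin α + sin β) = 0.027855 rad; t = (α − φ) mod 2π = 6.232122 rad, q = (φ − β) mod 2π = 0.609568 rad → L = 4.68·(6.232122 + 5.895971 + 0.609568) = 4.68·12.737662 = 59.612259 m
LSR: p² = d² − 2 + 2cos(α−β) + 2d(sin α + sin β) = 33.558742; p = √p² = 5.792991; φ = atan2(−cos α − cos β, d + sin α + sin β) − atan2(−2, p) = 0.028305 rad; t = (φ − α) mod 2π = 0.051513 rad, q = (φ − β) mod 2π = 0.610018 rad → L = 4.68·(0.051513 + 5.792991 + 0.610018) = 4.68·6.454522 = 30.207162 m
RSL: p² = d² − 2 + 2cos(α−β) − 2d(sin α + sin β) = 48.264572; p = √p² = 6.947271; φ = atan2(cos α + cos β, d − sin α − sin β) − atan2(2, p) = -0.023636 rad; t = (α − φ) mod 2π = 0.000427 rad, q = (β − φ) mod 2π = 5.725107 rad → L = 4.68·(0.000427 + 6.947271 + 5.725107) = 4.68·12.672806 = 59.308730 m
RLR: c = (6 − d² + 2cos(α−β) + 2d(sin α − sin β))/8 = -3.345310, |c| > 1 → infeasible
LRL: c = (6 − d² + 2cos(α−β) − 2d(sin α − sin β))/8 = -5.034556, |c| > 1 → infeasible
Shortest: LSR with L = 30.207162 m ≈ 30.2072 m
Convert LSR to answer units (arcs ×180/π): t = 0.051513·180/π = 2.9515°, p = ρ·p = 4.68·5.792991 = 27.1112 m, q = 0.610018·180/π = 34.9515°, L = 30.2072 m.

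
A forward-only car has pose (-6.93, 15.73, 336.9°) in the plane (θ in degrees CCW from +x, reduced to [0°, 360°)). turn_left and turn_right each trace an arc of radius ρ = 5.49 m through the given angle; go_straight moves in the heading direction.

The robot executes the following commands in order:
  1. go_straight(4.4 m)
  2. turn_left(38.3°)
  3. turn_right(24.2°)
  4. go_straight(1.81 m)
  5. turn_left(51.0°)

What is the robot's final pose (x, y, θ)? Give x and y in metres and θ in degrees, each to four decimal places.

set_pose: (x, y, θ) = (-6.9300, 15.7300, 336.9000°), ρ = 5.49
go_straight(4.4): x += 4.4·cos θ, y += 4.4·sin θ → (-2.8828, 14.0037, 336.9000°)
turn_left(38.3°): centre at ρ to the left, rotate +38.3° → (0.7106, 13.7556, 375.2000° ≡ 15.2000°)
turn_right(24.2°): centre at ρ to the right, rotate −24.2° → (3.0088, 13.8801, -9.0000° ≡ 351.0000°)
go_straight(1.81): x += 1.81·cos θ, y += 1.81·sin θ → (4.7965, 13.5969, 351.0000°)
turn_left(51.0°): centre at ρ to the left, rotate +51.0° → (9.3289, 14.9395, 402.0000° ≡ 42.0000°)

(9.3289, 14.9395, 42.0000°)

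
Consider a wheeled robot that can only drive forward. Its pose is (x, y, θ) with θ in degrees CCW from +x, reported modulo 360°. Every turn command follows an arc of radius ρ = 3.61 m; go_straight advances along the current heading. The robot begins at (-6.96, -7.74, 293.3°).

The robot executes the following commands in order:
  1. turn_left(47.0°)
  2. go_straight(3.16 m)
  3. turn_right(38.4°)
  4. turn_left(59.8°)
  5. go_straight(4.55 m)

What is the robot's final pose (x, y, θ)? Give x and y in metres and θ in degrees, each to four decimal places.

set_pose: (x, y, θ) = (-6.9600, -7.7400, 293.3000°), ρ = 3.61
turn_left(47.0°): centre at ρ to the left, rotate +47.0° → (-4.8613, -9.7108, 340.3000°)
go_straight(3.16): x += 3.16·cos θ, y += 3.16·sin θ → (-1.8863, -10.7760, 340.3000°)
turn_right(38.4°): centre at ρ to the right, rotate −38.4° → (-0.0384, -12.2671, 301.9000°)
turn_left(59.8°): centre at ρ to the left, rotate +59.8° → (3.1335, -13.9678, 361.7000° ≡ 1.7000°)
go_straight(4.55): x += 4.55·cos θ, y += 4.55·sin θ → (7.6815, -13.8328, 1.7000°)

(7.6815, -13.8328, 1.7000°)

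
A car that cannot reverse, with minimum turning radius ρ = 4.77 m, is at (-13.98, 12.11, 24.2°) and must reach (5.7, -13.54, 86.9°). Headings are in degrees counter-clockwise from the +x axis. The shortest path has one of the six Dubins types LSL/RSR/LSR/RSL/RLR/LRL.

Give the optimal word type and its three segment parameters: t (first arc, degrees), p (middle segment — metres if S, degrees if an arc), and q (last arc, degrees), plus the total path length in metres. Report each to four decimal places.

RSL: t = 105.2741°, p = 22.7975 m, q = 167.9741°, L = 45.5460 m

Let ψ = atan2(Δy, Δx) = atan2(-25.65, 19.68) = -52.5027° be the start→goal bearing.
Normalize: d = |goal − start| / ρ = 32.329938/4.77 = 6.777765, α = (θ_start − ψ) mod 360° = 76.7027° = 1.338715 rad, β = (θ_goal − ψ) mod 360° = 139.4027° = 2.433037 rad.
Common terms: sin α = 0.973190, cos α = 0.230003, sin β = 0.650738, cos β = -0.759302, cos(α−β) = 0.458650, d² = 45.938096. Work in radians in the unit-radius frame; every candidate has L = ρ·(t + p + q).
LSL: p² = 2 + d² − 2cos(α−β) + 2d(sin α − sin β) = 51.391800; p = √p² = 7.168807; φ = atan2(cos β − cos α, d + sin α − sin β) = -0.138443 rad; t = (φ − α) mod 2π = 4.806027 rad, q = (β − φ) mod 2π = 2.571480 rad → L = 4.77·(4.806027 + 7.168807 + 2.571480) = 4.77·14.546314 = 69.385919 m
RSR: p² = 2 + d² − 2cos(α−β) + 2d(sin β − sin α) = 42.649793; p = √p² = 6.530681; φ = atan2(cos α − cos β, d − sin α + sin β) = 0.152071 rad; t = (α − φ) mod 2π = 1.186644 rad, q = (φ − β) mod 2π = 4.002220 rad → L = 4.77·(1.186644 + 6.530681 + 4.002220) = 4.77·11.719545 = 55.902229 m
LSR: p² = d² − 2 + 2cos(α−β) + 2d(sin α + sin β) = 66.868598; p = √p² = 8.177322; φ = atan2(−cos α − cos β, d + sin α + sin β) − atan2(−2, p) = 0.302786 rad; t = (φ − α) mod 2π = 5.247256 rad, q = (φ − β) mod 2π = 4.152935 rad → L = 4.77·(5.247256 + 8.177322 + 4.152935) = 4.77·17.577513 = 83.844736 m
RSL: p² = d² − 2 + 2cos(α−β) − 2d(sin α + sin β) = 22.842192; p = √p² = 4.779351; φ = atan2(cos α + cos β, d − sin α − sin β) − atan2(2, p) = -0.498665 rad; t = (α − φ) mod 2π = 1.837380 rad, q = (β − φ) mod 2π = 2.931702 rad → L = 4.77·(1.837380 + 4.779351 + 2.931702) = 4.77·9.548433 = 45.546023 m
RLR: c = (6 − d² + 2cos(α−β) + 2d(sin α − sin β))/8 = -4.331224, |c| > 1 → infeasible
LRL: c = (6 − d² + 2cos(α−β) − 2d(sin α − sin β))/8 = -5.423975, |c| > 1 → infeasible
Shortest: RSL with L = 45.546023 m ≈ 45.5460 m
Convert RSL to answer units (arcs ×180/π): t = 1.837380·180/π = 105.2741°, p = ρ·p = 4.77·4.779351 = 22.7975 m, q = 2.931702·180/π = 167.9741°, L = 45.5460 m.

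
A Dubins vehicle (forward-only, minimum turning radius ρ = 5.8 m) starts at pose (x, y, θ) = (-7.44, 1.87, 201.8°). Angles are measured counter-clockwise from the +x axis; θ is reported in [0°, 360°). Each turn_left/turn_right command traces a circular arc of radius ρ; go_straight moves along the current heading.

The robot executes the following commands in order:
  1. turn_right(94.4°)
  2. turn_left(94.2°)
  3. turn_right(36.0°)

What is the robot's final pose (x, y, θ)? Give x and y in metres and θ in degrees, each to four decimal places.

set_pose: (x, y, θ) = (-7.4400, 1.8700, 201.8000°), ρ = 5.8
turn_right(94.4°): centre at ρ to the right, rotate −94.4° → (-15.1285, 5.5208, 107.4000°)
turn_left(94.2°): centre at ρ to the left, rotate +94.2° → (-22.7982, 9.1790, 201.6000°)
turn_right(36.0°): centre at ρ to the right, rotate −36.0° → (-26.3758, 8.9540, 165.6000°)

(-26.3758, 8.9540, 165.6000°)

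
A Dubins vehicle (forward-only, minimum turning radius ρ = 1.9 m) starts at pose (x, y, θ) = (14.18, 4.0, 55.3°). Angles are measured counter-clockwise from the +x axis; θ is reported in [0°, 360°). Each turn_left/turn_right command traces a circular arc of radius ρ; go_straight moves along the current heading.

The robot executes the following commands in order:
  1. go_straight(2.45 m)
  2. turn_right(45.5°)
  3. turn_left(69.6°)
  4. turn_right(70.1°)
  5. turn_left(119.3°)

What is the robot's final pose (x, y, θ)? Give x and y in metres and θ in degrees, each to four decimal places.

(21.0960, 12.9136, 128.6000°)

set_pose: (x, y, θ) = (14.1800, 4.0000, 55.3000°), ρ = 1.9
go_straight(2.45): x += 2.45·cos θ, y += 2.45·sin θ → (15.5747, 6.0143, 55.3000°)
turn_right(45.5°): centre at ρ to the right, rotate −45.5° → (16.8134, 6.8049, 9.8000°)
turn_left(69.6°): centre at ρ to the left, rotate +69.6° → (18.3576, 8.3277, 79.4000°)
turn_right(70.1°): centre at ρ to the right, rotate −70.1° → (19.9181, 9.8532, 9.3000°)
turn_left(119.3°): centre at ρ to the left, rotate +119.3° → (21.0960, 12.9136, 128.6000°)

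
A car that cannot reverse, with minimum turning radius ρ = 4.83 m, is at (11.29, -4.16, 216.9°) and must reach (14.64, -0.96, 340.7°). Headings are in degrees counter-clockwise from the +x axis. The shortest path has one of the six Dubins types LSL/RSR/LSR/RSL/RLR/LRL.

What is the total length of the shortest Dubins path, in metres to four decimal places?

28.0905 m

Let ψ = atan2(Δy, Δx) = atan2(3.20, 3.35) = 43.6881° be the start→goal bearing.
Normalize: d = |goal − start| / ρ = 4.632764/4.83 = 0.959164, α = (θ_start − ψ) mod 360° = 173.2119° = 3.023118 rad, β = (θ_goal − ψ) mod 360° = 297.0119° = 5.183835 rad.
Common terms: sin α = 0.118198, cos α = -0.992990, sin β = -0.890912, cos β = 0.454175, cos(α−β) = -0.556296, d² = 0.919996. Work in radians in the unit-radius frame; every candidate has L = ρ·(t + p + q).
LSL: p² = 2 + d² − 2cos(α−β) + 2d(sin α − sin β) = 5.968393; p = √p² = 2.443029; φ = atan2(cos β − cos α, d + sin α − sin β) = 0.633991 rad; t = (φ − α) mod 2π = 3.894059 rad, q = (β − φ) mod 2π = 4.549844 rad → L = 4.83·(3.894059 + 2.443029 + 4.549844) = 4.83·10.886932 = 52.583883 m
RSR: p² = 2 + d² − 2cos(α−β) + 2d(sin β − sin α) = 2.096782; p = √p² = 1.448027; φ = atan2(cos α − cos β, d − sin α + sin β) = -1.605296 rad; t = (α − φ) mod 2π = 4.628413 rad, q = (φ − β) mod 2π = 5.777240 rad → L = 4.83·(4.628413 + 1.448027 + 5.777240) = 4.83·11.853680 = 57.253275 m
LSR: p² = d² − 2 + 2cos(α−β) + 2d(sin α + sin β) = -3.674915 < 0 → infeasible
RSL: p² = d² − 2 + 2cos(α−β) − 2d(sin α + sin β) = -0.710275 < 0 → infeasible
RLR: c = (6 − d² + 2cos(α−β) + 2d(sin α − sin β))/8 = 0.737902; p = 2π − arccos c = 5.542346 rad; φ = atan2(cos α − cos β, d − sin α + sin β) = -1.605296 rad; t = (α − φ + p/2) mod 2π = 1.116401 rad, q = (α − β − t + p) mod 2π = 2.265227 rad → L = 4.83·(1.116401 + 5.542346 + 2.265227) = 4.83·8.923974 = 43.102794 m
LRL: c = (6 − d² + 2cos(α−β) − 2d(sin α − sin β))/8 = 0.253951; p = 2π − arccos c = 4.969152 rad; φ = atan2(cos β − cos α, d + sin α − sin β) = 0.633991 rad; t = (φ − α + p/2) mod 2π = 0.095449 rad, q = (β − α − t + p) mod 2π = 0.751235 rad → L = 4.83·(0.095449 + 4.969152 + 0.751235) = 4.83·5.815836 = 28.090488 m
Shortest: LRL with L = 28.090488 m ≈ 28.0905 m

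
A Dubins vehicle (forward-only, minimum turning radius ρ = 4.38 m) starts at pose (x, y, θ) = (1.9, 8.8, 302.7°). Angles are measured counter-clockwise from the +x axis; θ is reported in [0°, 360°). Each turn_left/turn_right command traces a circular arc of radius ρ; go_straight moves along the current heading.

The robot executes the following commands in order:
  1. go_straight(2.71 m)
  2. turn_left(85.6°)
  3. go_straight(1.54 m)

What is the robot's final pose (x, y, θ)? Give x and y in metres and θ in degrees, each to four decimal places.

(10.4823, 5.7594, 28.3000°)

set_pose: (x, y, θ) = (1.9000, 8.8000, 302.7000°), ρ = 4.38
go_straight(2.71): x += 2.71·cos θ, y += 2.71·sin θ → (3.3641, 6.5195, 302.7000°)
turn_left(85.6°): centre at ρ to the left, rotate +85.6° → (9.1264, 5.0293, 388.3000° ≡ 28.3000°)
go_straight(1.54): x += 1.54·cos θ, y += 1.54·sin θ → (10.4823, 5.7594, 28.3000°)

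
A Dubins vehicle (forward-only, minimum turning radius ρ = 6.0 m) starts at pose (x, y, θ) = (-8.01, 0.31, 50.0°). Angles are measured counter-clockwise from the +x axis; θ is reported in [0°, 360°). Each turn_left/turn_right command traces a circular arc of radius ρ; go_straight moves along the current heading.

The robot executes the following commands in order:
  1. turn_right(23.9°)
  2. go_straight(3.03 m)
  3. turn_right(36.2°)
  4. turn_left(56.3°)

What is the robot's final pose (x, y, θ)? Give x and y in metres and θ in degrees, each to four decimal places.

set_pose: (x, y, θ) = (-8.0100, 0.3100, 50.0000°), ρ = 6.0
turn_right(23.9°): centre at ρ to the right, rotate −23.9° → (-6.0534, 1.8414, 26.1000°)
go_straight(3.03): x += 3.03·cos θ, y += 3.03·sin θ → (-3.3323, 3.1745, 26.1000°)
turn_right(36.2°): centre at ρ to the right, rotate −36.2° → (0.3595, 3.6933, -10.1000° ≡ 349.9000°)
turn_left(56.3°): centre at ρ to the left, rotate +56.3° → (5.7423, 5.4475, 406.2000° ≡ 46.2000°)

(5.7423, 5.4475, 46.2000°)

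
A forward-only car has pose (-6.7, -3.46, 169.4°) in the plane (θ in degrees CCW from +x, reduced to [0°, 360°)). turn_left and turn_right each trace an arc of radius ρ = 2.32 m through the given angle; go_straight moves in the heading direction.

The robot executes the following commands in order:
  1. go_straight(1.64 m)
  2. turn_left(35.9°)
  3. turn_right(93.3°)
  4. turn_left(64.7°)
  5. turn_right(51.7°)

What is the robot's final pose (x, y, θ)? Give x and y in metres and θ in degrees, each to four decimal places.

(-16.6572, 0.3196, 125.0000°)

set_pose: (x, y, θ) = (-6.7000, -3.4600, 169.4000°), ρ = 2.32
go_straight(1.64): x += 1.64·cos θ, y += 1.64·sin θ → (-8.3120, -3.1583, 169.4000°)
turn_left(35.9°): centre at ρ to the left, rotate +35.9° → (-9.7303, -3.3413, 205.3000°)
turn_right(93.3°): centre at ρ to the right, rotate −93.3° → (-12.8728, -2.1129, 112.0000°)
turn_left(64.7°): centre at ρ to the left, rotate +64.7° → (-14.8903, -0.6658, 176.7000°)
turn_right(51.7°): centre at ρ to the right, rotate −51.7° → (-16.6572, 0.3196, 125.0000°)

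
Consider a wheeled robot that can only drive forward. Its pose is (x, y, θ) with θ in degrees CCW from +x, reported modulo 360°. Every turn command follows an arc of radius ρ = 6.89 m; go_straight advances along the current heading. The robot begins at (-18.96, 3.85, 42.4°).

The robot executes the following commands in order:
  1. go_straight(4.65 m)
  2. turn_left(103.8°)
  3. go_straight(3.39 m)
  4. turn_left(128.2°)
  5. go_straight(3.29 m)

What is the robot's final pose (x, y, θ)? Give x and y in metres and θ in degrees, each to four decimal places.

set_pose: (x, y, θ) = (-18.9600, 3.8500, 42.4000°), ρ = 6.89
go_straight(4.65): x += 4.65·cos θ, y += 4.65·sin θ → (-15.5262, 6.9855, 42.4000°)
turn_left(103.8°): centre at ρ to the left, rotate +103.8° → (-16.3392, 17.7989, 146.2000°)
go_straight(3.39): x += 3.39·cos θ, y += 3.39·sin θ → (-19.1563, 19.6848, 146.2000°)
turn_left(128.2°): centre at ρ to the left, rotate +128.2° → (-29.8589, 13.4307, 274.4000°)
go_straight(3.29): x += 3.29·cos θ, y += 3.29·sin θ → (-29.6065, 10.1504, 274.4000°)

(-29.6065, 10.1504, 274.4000°)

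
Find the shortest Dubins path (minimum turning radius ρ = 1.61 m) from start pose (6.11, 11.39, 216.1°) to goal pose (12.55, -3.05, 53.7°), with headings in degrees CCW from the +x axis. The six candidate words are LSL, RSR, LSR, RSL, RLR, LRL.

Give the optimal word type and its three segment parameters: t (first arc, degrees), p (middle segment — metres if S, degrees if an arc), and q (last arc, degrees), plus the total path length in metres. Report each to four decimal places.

LSL: t = 72.8911°, p = 12.8875 m, q = 124.7089°, L = 18.4400 m

Let ψ = atan2(Δy, Δx) = atan2(-14.44, 6.44) = -65.9639° be the start→goal bearing.
Normalize: d = |goal − start| / ρ = 15.810984/1.61 = 9.820487, α = (θ_start − ψ) mod 360° = 282.0639° = 4.922944 rad, β = (θ_goal − ψ) mod 360° = 119.6639° = 2.088529 rad.
Common terms: sin α = -0.977915, cos α = 0.209003, sin β = 0.868943, cos β = -0.494912, cos(α−β) = -0.953191, d² = 96.441958. Work in radians in the unit-radius frame; every candidate has L = ρ·(t + p + q).
LSL: p² = 2 + d² − 2cos(α−β) + 2d(sin α − sin β) = 64.074244; p = √p² = 8.004639; φ = atan2(cos β − cos α, d + sin α − sin β) = -0.088052 rad; t = (φ − α) mod 2π = 1.272189 rad, q = (β − φ) mod 2π = 2.176582 rad → L = 1.61·(1.272189 + 8.004639 + 2.176582) = 1.61·11.453410 = 18.439989 m
RSR: p² = 2 + d² − 2cos(α−β) + 2d(sin β − sin α) = 136.622435; p = √p² = 11.688560; φ = atan2(cos α − cos β, d − sin α + sin β) = 0.060259 rad; t = (α − φ) mod 2π = 4.862685 rad, q = (φ − β) mod 2π = 4.254915 rad → L = 1.61·(4.862685 + 11.688560 + 4.254915) = 1.61·20.806160 = 33.497918 m
LSR: p² = d² − 2 + 2cos(α−β) + 2d(sin α + sin β) = 90.395266; p = √p² = 9.507643; φ = atan2(−cos α − cos β, d + sin α + sin β) − atan2(−2, p) = 0.236766 rad; t = (φ − α) mod 2π = 1.597007 rad, q = (φ − β) mod 2π = 4.431422 rad → L = 1.61·(1.597007 + 9.507643 + 4.431422) = 1.61·15.536071 = 25.013075 m
RSL: p² = d² − 2 + 2cos(α−β) − 2d(sin α + sin β) = 94.675888; p = √p² = 9.730154; φ = atan2(cos α + cos β, d − sin α − sin β) − atan2(2, p) = -0.231509 rad; t = (α − φ) mod 2π = 5.154453 rad, q = (β − φ) mod 2π = 2.320039 rad → L = 1.61·(5.154453 + 9.730154 + 2.320039) = 1.61·17.204645 = 27.699479 m
RLR: c = (6 − d² + 2cos(α−β) + 2d(sin α − sin β))/8 = -16.077804, |c| > 1 → infeasible
LRL: c = (6 − d² + 2cos(α−β) − 2d(sin α − sin β))/8 = -7.009281, |c| > 1 → infeasible
Shortest: LSL with L = 18.439989 m ≈ 18.4400 m
Convert LSL to answer units (arcs ×180/π): t = 1.272189·180/π = 72.8911°, p = ρ·p = 1.61·8.004639 = 12.8875 m, q = 2.176582·180/π = 124.7089°, L = 18.4400 m.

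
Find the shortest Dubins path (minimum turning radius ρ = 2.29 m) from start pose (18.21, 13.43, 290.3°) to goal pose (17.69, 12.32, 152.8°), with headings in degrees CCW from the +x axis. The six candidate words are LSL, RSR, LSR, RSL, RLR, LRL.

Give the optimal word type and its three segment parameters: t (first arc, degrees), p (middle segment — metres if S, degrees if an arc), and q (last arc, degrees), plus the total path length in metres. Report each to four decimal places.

Let ψ = atan2(Δy, Δx) = atan2(-1.11, -0.52) = -115.1016° be the start→goal bearing.
Normalize: d = |goal − start| / ρ = 1.225765/2.29 = 0.535269, α = (θ_start − ψ) mod 360° = 45.4016° = 0.792408 rad, β = (θ_goal − ψ) mod 360° = 267.9016° = 4.675765 rad.
Common terms: sin α = 0.712046, cos α = 0.702133, sin β = -0.999329, cos β = -0.036616, cos(α−β) = -0.737277, d² = 0.286512. Work in radians in the unit-radius frame; every candidate has L = ρ·(t + p + q).
LSL: p² = 2 + d² − 2cos(α−β) + 2d(sin α − sin β) = 5.593158; p = √p² = 2.364986; φ = atan2(cos β − cos α, d + sin α − sin β) = -0.317686 rad; t = (φ − α) mod 2π = 5.173092 rad, q = (β − φ) mod 2π = 4.993451 rad → L = 2.29·(5.173092 + 2.364986 + 4.993451) = 2.29·12.531529 = 28.697201 m
RSR: p² = 2 + d² − 2cos(α−β) + 2d(sin β − sin α) = 1.928976; p = √p² = 1.388876; φ = atan2(cos α − cos β, d − sin α + sin β) = 2.580745 rad; t = (α − φ) mod 2π = 4.494848 rad, q = (φ − β) mod 2π = 4.188165 rad → L = 2.29·(4.494848 + 1.388876 + 4.188165) = 2.29·10.071889 = 23.064626 m
LSR: p² = d² − 2 + 2cos(α−β) + 2d(sin α + sin β) = -3.495590 < 0 → infeasible
RSL: p² = d² − 2 + 2cos(α−β) − 2d(sin α + sin β) = -2.880494 < 0 → infeasible
RLR: c = (6 − d² + 2cos(α−β) + 2d(sin α − sin β))/8 = 0.758878; p = 2π − arccos c = 5.573977 rad; φ = atan2(cos α − cos β, d − sin α + sin β) = 2.580745 rad; t = (α − φ + p/2) mod 2π = 0.998651 rad, q = (α − β − t + p) mod 2π = 0.691969 rad → L = 2.29·(0.998651 + 5.573977 + 0.691969) = 2.29·7.264597 = 16.635928 m
LRL: c = (6 − d² + 2cos(α−β) − 2d(sin α − sin β))/8 = 0.300855; p = 2π − arccos c = 5.017978 rad; φ = atan2(cos β − cos α, d + sin α − sin β) = -0.317686 rad; t = (φ − α + p/2) mod 2π = 1.398896 rad, q = (β − α − t + p) mod 2π = 1.219255 rad → L = 2.29·(1.398896 + 5.017978 + 1.219255) = 2.29·7.636129 = 17.486735 m
Shortest: RLR with L = 16.635928 m ≈ 16.6359 m
Convert RLR to answer units (arcs ×180/π): t = 0.998651·180/π = 57.2185°, p = 5.573977·180/π = 319.3654°, q = 0.691969·180/π = 39.6469°, L = 16.6359 m.

RLR: t = 57.2185°, p = 319.3654°, q = 39.6469°, L = 16.6359 m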